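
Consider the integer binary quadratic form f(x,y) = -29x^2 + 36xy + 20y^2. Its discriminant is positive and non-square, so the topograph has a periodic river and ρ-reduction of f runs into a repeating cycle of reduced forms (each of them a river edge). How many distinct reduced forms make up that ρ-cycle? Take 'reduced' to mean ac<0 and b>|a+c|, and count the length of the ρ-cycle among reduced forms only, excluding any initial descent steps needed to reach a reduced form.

D = 3616, ⌊√D⌋ = 60
river: ρ → (20,44,-21)
river: ρ → (-21,40,24)
river: ρ → (24,56,-5)
river: ρ → (-5,54,35)
river: ρ → (35,16,-24)
river: ρ → (-24,32,27)
river: ρ → (27,22,-29)
river: ρ → (-29,36,20)
ρ-cycle length = 8 (tail of 0 descent steps not counted)

8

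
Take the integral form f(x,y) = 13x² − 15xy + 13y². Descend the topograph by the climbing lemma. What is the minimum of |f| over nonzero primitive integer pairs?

translate: b→11 (≡-15 mod 26), so (13,-15,13)→(13,11,11)
flip: (13,11,11)→(11,-11,13)
translate: b→11 (≡-11 mod 22), so (11,-11,13)→(11,11,13)
reduced (well bottom): (11,11,13) with a≤c, −a<b≤a
well minimum = a = 11

11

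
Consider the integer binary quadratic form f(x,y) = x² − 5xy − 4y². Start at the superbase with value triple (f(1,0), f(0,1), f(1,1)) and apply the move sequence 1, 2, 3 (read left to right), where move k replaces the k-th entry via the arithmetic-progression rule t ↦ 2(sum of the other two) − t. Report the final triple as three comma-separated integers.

start (1,-4,-8) = (f(1,0),f(0,1),f(1,1))
replace slot 1: 2·((-4)+(-8)) − 1 = -25 → (-25,-4,-8)
replace slot 2: 2·((-25)+(-8)) − (-4) = -62 → (-25,-62,-8)
replace slot 3: 2·((-25)+(-62)) − (-8) = -166 → (-25,-62,-166)

-25,-62,-166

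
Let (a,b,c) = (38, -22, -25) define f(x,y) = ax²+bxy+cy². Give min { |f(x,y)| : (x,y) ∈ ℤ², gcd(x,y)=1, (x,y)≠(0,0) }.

descent: ρ → (-25,22,38)  [lands on river]
river: ρ → (38,54,-9)
river: ρ → (-9,54,38)
river: ρ → (38,22,-25)
river: ρ → (-25,28,35)
river: ρ → (35,42,-18)
river: ρ → (-18,30,47)
river: ρ → (47,64,-1)
river: ρ → (-1,64,47)
river: ρ → (47,30,-18)
river: ρ → (-18,42,35)
river: ρ → (35,28,-25)
closes: descent 1, river 12
min |a| on river = 1

1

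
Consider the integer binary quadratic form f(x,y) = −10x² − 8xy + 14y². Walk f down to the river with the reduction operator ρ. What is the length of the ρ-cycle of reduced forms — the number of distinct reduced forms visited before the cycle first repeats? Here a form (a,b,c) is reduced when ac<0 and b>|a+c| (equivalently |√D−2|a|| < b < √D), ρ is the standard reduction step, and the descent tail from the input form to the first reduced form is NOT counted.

D = 624, ⌊√D⌋ = 24
descent: ρ → (14,8,-10)  [lands on river]
river: ρ → (-10,12,12)
river: ρ → (12,12,-10)
river: ρ → (-10,8,14)
river: ρ → (14,20,-4)
river: ρ → (-4,20,14)
ρ-cycle length = 6 (tail of 1 descent step not counted)

6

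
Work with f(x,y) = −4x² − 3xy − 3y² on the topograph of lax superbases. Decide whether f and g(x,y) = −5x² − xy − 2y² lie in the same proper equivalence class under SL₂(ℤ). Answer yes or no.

D₁ = -39, D₂ = -39
f is negative-definite; reduce −f:
−f: flip: (4,3,3)→(3,-3,4)
−f: translate: b→3 (≡-3 mod 6), so (3,-3,4)→(3,3,4)
−f: reduced (well bottom): (3,3,4) with a≤c, −a<b≤a
flip sign back: reduced form of f is (-3,-3,-4)
g is negative-definite; reduce −g:
−g: flip: (5,1,2)→(2,-1,5)
−g: reduced (well bottom): (2,-1,5) with a≤c, −a<b≤a
flip sign back: reduced form of g is (-2,1,-5)
reduced forms (-3, -3, -4) vs (-2, 1, -5) ⇒ inequivalent

no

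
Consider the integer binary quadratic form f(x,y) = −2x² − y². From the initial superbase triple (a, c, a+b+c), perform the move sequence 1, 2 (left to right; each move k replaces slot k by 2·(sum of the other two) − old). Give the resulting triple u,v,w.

start (-2,-1,-3) = (f(1,0),f(0,1),f(1,1))
replace slot 1: 2·((-1)+(-3)) − (-2) = -6 → (-6,-1,-3)
replace slot 2: 2·((-6)+(-3)) − (-1) = -17 → (-6,-17,-3)

-6,-17,-3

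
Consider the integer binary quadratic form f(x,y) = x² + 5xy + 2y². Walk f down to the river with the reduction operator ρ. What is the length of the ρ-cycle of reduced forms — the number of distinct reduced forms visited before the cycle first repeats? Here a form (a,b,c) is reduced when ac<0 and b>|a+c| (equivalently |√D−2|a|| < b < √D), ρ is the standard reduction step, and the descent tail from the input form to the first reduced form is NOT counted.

D = 17, ⌊√D⌋ = 4
descent: ρ → (2,3,-1)  [lands on river]
river: ρ → (-1,3,2)
river: ρ → (2,1,-2)
river: ρ → (-2,3,1)
river: ρ → (1,3,-2)
river: ρ → (-2,1,2)
ρ-cycle length = 6 (tail of 1 descent step not counted)

6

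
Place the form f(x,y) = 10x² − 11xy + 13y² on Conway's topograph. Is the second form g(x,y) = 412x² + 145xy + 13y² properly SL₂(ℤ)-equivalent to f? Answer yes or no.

D₁ = -399, D₂ = -399
f: translate: b→9 (≡-11 mod 20), so (10,-11,13)→(10,9,12)
f: reduced (well bottom): (10,9,12) with a≤c, −a<b≤a
g: flip: (412,145,13)→(13,-145,412)
g: translate: b→11 (≡-145 mod 26), so (13,-145,412)→(13,11,10)
g: flip: (13,11,10)→(10,-11,13)
g: translate: b→9 (≡-11 mod 20), so (10,-11,13)→(10,9,12)
g: reduced (well bottom): (10,9,12) with a≤c, −a<b≤a
reduced forms (10, 9, 12) vs (10, 9, 12) ⇒ equivalent

yes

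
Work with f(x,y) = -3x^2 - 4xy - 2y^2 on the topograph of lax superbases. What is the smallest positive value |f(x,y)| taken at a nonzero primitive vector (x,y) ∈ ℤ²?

translate: b→-2 (≡4 mod 6), so (3,4,2)→(3,-2,1)
flip: (3,-2,1)→(1,2,3)
translate: b→0 (≡2 mod 2), so (1,2,3)→(1,0,2)
reduced (well bottom): (1,0,2) with a≤c, −a<b≤a
well minimum |f| = |-1| = 1 (negative-definite)

1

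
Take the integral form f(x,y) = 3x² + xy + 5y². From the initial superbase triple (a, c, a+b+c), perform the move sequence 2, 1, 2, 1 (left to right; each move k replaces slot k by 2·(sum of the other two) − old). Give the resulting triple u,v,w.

start (3,5,9) = (f(1,0),f(0,1),f(1,1))
replace slot 2: 2·(3+9) − 5 = 19 → (3,19,9)
replace slot 1: 2·(19+9) − 3 = 53 → (53,19,9)
replace slot 2: 2·(53+9) − 19 = 105 → (53,105,9)
replace slot 1: 2·(105+9) − 53 = 175 → (175,105,9)

175,105,9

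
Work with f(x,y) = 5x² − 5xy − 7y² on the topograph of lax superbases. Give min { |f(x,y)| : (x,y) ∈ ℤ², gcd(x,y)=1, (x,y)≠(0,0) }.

descent: ρ → (-7,5,5)  [lands on river]
river: ρ → (5,5,-7)
river: ρ → (-7,9,3)
river: ρ → (3,9,-7)
closes: descent 1, river 4
min |a| on river = 3

3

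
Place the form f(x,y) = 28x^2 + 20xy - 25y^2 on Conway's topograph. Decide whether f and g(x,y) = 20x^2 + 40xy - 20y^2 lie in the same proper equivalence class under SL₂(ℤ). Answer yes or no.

D₁ = 3200, D₂ = 3200
river cycle of f (length 14): (-25, 30, 23), (23, 16, -32), (-32, 48, 7), (7, 50, -25), (-25, 50, 7), (7, 48, -32), (-32, 16, 23), (23, 30, -25), (-25, 20, 28), (28, 36, -17), … (4 more)
river cycle of g (length 2): (-20, 40, 20), (20, 40, -20)
cycles differ ⇒ inequivalent

no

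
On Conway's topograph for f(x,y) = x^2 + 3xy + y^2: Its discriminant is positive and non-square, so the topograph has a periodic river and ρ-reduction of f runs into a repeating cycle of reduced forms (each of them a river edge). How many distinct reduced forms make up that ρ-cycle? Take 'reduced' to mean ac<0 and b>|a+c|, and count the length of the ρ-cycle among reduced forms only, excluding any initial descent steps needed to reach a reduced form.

D = 5, ⌊√D⌋ = 2
descent: ρ → (1,1,-1)  [lands on river]
river: ρ → (-1,1,1)
ρ-cycle length = 2 (tail of 1 descent step not counted)

2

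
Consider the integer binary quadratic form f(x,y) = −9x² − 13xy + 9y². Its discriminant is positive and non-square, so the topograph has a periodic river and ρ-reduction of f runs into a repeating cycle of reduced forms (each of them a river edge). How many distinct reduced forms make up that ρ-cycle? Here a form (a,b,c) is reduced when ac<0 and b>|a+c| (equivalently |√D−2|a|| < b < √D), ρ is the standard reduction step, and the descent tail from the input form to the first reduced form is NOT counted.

D = 493, ⌊√D⌋ = 22
descent: ρ → (9,13,-9)  [lands on river]
river: ρ → (-9,5,13)
river: ρ → (13,21,-1)
river: ρ → (-1,21,13)
river: ρ → (13,5,-9)
river: ρ → (-9,13,9)
river: ρ → (9,5,-13)
river: ρ → (-13,21,1)
river: ρ → (1,21,-13)
river: ρ → (-13,5,9)
ρ-cycle length = 10 (tail of 1 descent step not counted)

10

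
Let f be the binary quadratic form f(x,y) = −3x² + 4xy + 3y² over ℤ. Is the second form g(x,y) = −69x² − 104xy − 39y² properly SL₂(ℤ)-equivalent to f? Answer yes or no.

D₁ = 52, D₂ = 52
river cycle of f (length 10): (3, 2, -4), (-4, 6, 1), (1, 6, -4), (-4, 2, 3), (3, 4, -3), (-3, 2, 4), (4, 6, -1), (-1, 6, 4), (4, 2, -3), (-3, 4, 3)
river cycle of g (length 10): (-4, 6, 1), (1, 6, -4), (-4, 2, 3), (3, 4, -3), (-3, 2, 4), (4, 6, -1), (-1, 6, 4), (4, 2, -3), (-3, 4, 3), (3, 2, -4)
cycles coincide ⇒ equivalent

yes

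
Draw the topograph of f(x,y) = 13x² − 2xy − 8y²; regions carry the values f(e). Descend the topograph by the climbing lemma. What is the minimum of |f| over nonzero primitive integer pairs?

descent: ρ → (-8,18,3)  [lands on river]
river: ρ → (3,18,-8)
river: ρ → (-8,14,7)
river: ρ → (7,14,-8)
closes: descent 1, river 4
min |a| on river = 3

3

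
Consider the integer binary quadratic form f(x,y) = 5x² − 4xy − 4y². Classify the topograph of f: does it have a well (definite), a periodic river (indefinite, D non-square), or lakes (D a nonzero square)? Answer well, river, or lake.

D = b²−4ac = (-4)² − 4·5·(-4) = 96
D > 0 non-square ⇒ indefinite ⇒ periodic river

river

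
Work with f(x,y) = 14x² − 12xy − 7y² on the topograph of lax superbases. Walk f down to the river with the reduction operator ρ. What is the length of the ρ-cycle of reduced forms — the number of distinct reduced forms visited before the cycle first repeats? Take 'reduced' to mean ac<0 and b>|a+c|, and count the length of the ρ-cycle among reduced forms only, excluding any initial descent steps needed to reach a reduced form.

D = 536, ⌊√D⌋ = 23
descent: ρ → (-7,12,14)  [lands on river]
river: ρ → (14,16,-5)
river: ρ → (-5,14,17)
river: ρ → (17,20,-2)
river: ρ → (-2,20,17)
river: ρ → (17,14,-5)
river: ρ → (-5,16,14)
river: ρ → (14,12,-7)
river: ρ → (-7,16,10)
river: ρ → (10,4,-13)
river: ρ → (-13,22,1)
river: ρ → (1,22,-13)
river: ρ → (-13,4,10)
river: ρ → (10,16,-7)
ρ-cycle length = 14 (tail of 1 descent step not counted)

14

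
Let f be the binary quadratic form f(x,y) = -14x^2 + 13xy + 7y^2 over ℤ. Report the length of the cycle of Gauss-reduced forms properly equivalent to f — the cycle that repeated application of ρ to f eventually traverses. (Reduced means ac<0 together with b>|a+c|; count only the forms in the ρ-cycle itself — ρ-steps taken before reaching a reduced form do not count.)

D = 561, ⌊√D⌋ = 23
river: ρ → (7,15,-12)
river: ρ → (-12,9,10)
river: ρ → (10,11,-11)
river: ρ → (-11,11,10)
river: ρ → (10,9,-12)
river: ρ → (-12,15,7)
river: ρ → (7,13,-14)
river: ρ → (-14,15,6)
river: ρ → (6,21,-5)
river: ρ → (-5,19,10)
river: ρ → (10,21,-3)
river: ρ → (-3,21,10)
river: ρ → (10,19,-5)
river: ρ → (-5,21,6)
river: ρ → (6,15,-14)
river: ρ → (-14,13,7)
ρ-cycle length = 16 (tail of 0 descent steps not counted)

16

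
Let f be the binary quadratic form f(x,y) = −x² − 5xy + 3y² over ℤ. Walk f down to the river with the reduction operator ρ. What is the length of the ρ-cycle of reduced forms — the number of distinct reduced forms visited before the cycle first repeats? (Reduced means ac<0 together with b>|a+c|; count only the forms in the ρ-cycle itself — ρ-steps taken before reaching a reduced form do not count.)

D = 37, ⌊√D⌋ = 6
descent: ρ → (3,5,-1)  [lands on river]
river: ρ → (-1,5,3)
river: ρ → (3,1,-3)
river: ρ → (-3,5,1)
river: ρ → (1,5,-3)
river: ρ → (-3,1,3)
ρ-cycle length = 6 (tail of 1 descent step not counted)

6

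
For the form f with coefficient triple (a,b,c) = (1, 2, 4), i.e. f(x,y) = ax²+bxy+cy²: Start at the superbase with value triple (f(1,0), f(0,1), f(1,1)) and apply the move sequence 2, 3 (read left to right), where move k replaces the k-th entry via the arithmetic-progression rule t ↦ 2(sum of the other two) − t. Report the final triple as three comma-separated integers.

start (1,4,7) = (f(1,0),f(0,1),f(1,1))
replace slot 2: 2·(1+7) − 4 = 12 → (1,12,7)
replace slot 3: 2·(1+12) − 7 = 19 → (1,12,19)

1,12,19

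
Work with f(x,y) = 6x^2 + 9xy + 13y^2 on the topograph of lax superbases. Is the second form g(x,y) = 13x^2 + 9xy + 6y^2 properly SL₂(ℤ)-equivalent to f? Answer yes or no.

D₁ = -231, D₂ = -231
f: translate: b→-3 (≡9 mod 12), so (6,9,13)→(6,-3,10)
f: reduced (well bottom): (6,-3,10) with a≤c, −a<b≤a
g: flip: (13,9,6)→(6,-9,13)
g: translate: b→3 (≡-9 mod 12), so (6,-9,13)→(6,3,10)
g: reduced (well bottom): (6,3,10) with a≤c, −a<b≤a
reduced forms (6, -3, 10) vs (6, 3, 10) ⇒ inequivalent

no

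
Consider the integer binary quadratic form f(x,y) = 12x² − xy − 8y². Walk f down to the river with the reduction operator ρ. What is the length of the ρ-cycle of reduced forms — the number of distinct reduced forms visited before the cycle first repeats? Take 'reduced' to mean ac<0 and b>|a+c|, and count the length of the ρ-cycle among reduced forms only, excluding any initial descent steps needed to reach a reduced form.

D = 385, ⌊√D⌋ = 19
descent: ρ → (-8,17,3)  [lands on river]
river: ρ → (3,19,-2)
river: ρ → (-2,17,12)
river: ρ → (12,7,-7)
river: ρ → (-7,7,12)
river: ρ → (12,17,-2)
river: ρ → (-2,19,3)
river: ρ → (3,17,-8)
river: ρ → (-8,15,5)
river: ρ → (5,15,-8)
ρ-cycle length = 10 (tail of 1 descent step not counted)

10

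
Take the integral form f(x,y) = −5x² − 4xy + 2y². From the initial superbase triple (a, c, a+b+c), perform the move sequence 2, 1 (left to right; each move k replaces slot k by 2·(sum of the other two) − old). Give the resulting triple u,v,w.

start (-5,2,-7) = (f(1,0),f(0,1),f(1,1))
replace slot 2: 2·((-5)+(-7)) − 2 = -26 → (-5,-26,-7)
replace slot 1: 2·((-26)+(-7)) − (-5) = -61 → (-61,-26,-7)

-61,-26,-7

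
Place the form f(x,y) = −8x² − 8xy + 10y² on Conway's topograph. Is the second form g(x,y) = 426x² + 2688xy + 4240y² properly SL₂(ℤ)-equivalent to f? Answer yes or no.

D₁ = 384, D₂ = 384
river cycle of f (length 4): (10, 8, -8), (-8, 8, 10), (10, 12, -6), (-6, 12, 10)
river cycle of g (length 4): (10, 8, -8), (-8, 8, 10), (10, 12, -6), (-6, 12, 10)
cycles coincide ⇒ equivalent

yes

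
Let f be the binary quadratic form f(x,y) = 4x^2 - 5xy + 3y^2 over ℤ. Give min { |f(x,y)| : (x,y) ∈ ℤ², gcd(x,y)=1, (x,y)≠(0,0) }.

translate: b→3 (≡-5 mod 8), so (4,-5,3)→(4,3,2)
flip: (4,3,2)→(2,-3,4)
translate: b→1 (≡-3 mod 4), so (2,-3,4)→(2,1,3)
reduced (well bottom): (2,1,3) with a≤c, −a<b≤a
well minimum = a = 2

2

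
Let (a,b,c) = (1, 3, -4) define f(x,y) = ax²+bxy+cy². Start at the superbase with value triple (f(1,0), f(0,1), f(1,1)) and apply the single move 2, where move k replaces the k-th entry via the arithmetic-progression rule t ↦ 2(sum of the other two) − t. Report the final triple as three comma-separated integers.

start (1,-4,0) = (f(1,0),f(0,1),f(1,1))
replace slot 2: 2·(1+0) − (-4) = 6 → (1,6,0)

1,6,0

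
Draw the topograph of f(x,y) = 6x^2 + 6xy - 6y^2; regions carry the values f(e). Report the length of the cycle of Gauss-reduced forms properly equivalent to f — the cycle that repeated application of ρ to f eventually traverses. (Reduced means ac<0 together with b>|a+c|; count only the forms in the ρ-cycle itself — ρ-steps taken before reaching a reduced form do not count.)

D = 180, ⌊√D⌋ = 13
river: ρ → (-6,6,6)
river: ρ → (6,6,-6)
ρ-cycle length = 2 (tail of 0 descent steps not counted)

2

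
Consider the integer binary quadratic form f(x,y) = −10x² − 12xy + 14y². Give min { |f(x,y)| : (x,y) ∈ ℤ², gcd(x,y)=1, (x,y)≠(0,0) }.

descent: ρ → (14,12,-10)  [lands on river]
river: ρ → (-10,8,16)
river: ρ → (16,24,-2)
river: ρ → (-2,24,16)
river: ρ → (16,8,-10)
river: ρ → (-10,12,14)
river: ρ → (14,16,-8)
river: ρ → (-8,16,14)
closes: descent 1, river 8
min |a| on river = 2

2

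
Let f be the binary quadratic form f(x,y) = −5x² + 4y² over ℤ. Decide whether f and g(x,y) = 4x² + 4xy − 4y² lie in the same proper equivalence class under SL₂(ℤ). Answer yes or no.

D₁ = 80, D₂ = 80
river cycle of f (length 2): (4, 8, -1), (-1, 8, 4)
river cycle of g (length 2): (-4, 4, 4), (4, 4, -4)
cycles differ ⇒ inequivalent

no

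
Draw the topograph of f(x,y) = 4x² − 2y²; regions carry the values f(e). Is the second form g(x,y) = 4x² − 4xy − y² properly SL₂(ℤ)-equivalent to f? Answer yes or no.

D₁ = 32, D₂ = 32
river cycle of f (length 2): (-2, 4, 2), (2, 4, -2)
river cycle of g (length 2): (-1, 4, 4), (4, 4, -1)
cycles differ ⇒ inequivalent

no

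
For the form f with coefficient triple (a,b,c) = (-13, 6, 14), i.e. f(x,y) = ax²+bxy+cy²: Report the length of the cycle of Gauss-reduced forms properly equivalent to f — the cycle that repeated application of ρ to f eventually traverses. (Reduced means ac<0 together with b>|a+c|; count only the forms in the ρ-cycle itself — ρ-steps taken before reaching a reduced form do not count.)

D = 764, ⌊√D⌋ = 27
river: ρ → (14,22,-5)
river: ρ → (-5,18,22)
river: ρ → (22,26,-1)
river: ρ → (-1,26,22)
river: ρ → (22,18,-5)
river: ρ → (-5,22,14)
river: ρ → (14,6,-13)
river: ρ → (-13,20,7)
river: ρ → (7,22,-10)
river: ρ → (-10,18,11)
river: ρ → (11,26,-2)
river: ρ → (-2,26,11)
river: ρ → (11,18,-10)
river: ρ → (-10,22,7)
river: ρ → (7,20,-13)
river: ρ → (-13,6,14)
ρ-cycle length = 16 (tail of 0 descent steps not counted)

16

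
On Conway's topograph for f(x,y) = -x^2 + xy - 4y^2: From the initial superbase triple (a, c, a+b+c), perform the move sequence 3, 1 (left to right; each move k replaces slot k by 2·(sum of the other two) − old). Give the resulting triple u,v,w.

start (-1,-4,-4) = (f(1,0),f(0,1),f(1,1))
replace slot 3: 2·((-1)+(-4)) − (-4) = -6 → (-1,-4,-6)
replace slot 1: 2·((-4)+(-6)) − (-1) = -19 → (-19,-4,-6)

-19,-4,-6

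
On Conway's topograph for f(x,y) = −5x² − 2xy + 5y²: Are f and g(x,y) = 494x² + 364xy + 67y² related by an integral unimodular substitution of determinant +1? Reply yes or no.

D₁ = 104, D₂ = 104
river cycle of f (length 6): (5, 2, -5), (-5, 8, 2), (2, 8, -5), (-5, 2, 5), (5, 8, -2), (-2, 8, 5)
river cycle of g (length 6): (5, 2, -5), (-5, 8, 2), (2, 8, -5), (-5, 2, 5), (5, 8, -2), (-2, 8, 5)
cycles coincide ⇒ equivalent

yes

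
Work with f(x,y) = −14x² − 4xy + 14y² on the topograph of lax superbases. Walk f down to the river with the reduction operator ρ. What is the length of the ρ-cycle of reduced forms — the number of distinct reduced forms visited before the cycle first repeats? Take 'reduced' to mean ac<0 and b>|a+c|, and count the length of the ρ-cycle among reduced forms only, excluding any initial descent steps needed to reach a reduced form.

D = 800, ⌊√D⌋ = 28
descent: ρ → (14,4,-14)  [lands on river]
river: ρ → (-14,24,4)
river: ρ → (4,24,-14)
river: ρ → (-14,4,14)
river: ρ → (14,24,-4)
river: ρ → (-4,24,14)
ρ-cycle length = 6 (tail of 1 descent step not counted)

6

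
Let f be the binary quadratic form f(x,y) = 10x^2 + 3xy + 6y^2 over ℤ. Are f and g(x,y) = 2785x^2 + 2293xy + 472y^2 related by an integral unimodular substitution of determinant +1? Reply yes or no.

D₁ = -231, D₂ = -231
f: flip: (10,3,6)→(6,-3,10)
f: reduced (well bottom): (6,-3,10) with a≤c, −a<b≤a
g: flip: (2785,2293,472)→(472,-2293,2785)
g: translate: b→-405 (≡-2293 mod 944), so (472,-2293,2785)→(472,-405,87)
g: flip: (472,-405,87)→(87,405,472)
g: translate: b→57 (≡405 mod 174), so (87,405,472)→(87,57,10)
g: flip: (87,57,10)→(10,-57,87)
g: translate: b→3 (≡-57 mod 20), so (10,-57,87)→(10,3,6)
g: flip: (10,3,6)→(6,-3,10)
g: reduced (well bottom): (6,-3,10) with a≤c, −a<b≤a
reduced forms (6, -3, 10) vs (6, -3, 10) ⇒ equivalent

yes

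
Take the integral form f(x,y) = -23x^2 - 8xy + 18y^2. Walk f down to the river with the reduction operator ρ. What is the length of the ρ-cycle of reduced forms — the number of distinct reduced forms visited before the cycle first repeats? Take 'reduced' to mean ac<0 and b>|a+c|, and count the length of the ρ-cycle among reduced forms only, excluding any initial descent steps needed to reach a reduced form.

D = 1720, ⌊√D⌋ = 41
descent: ρ → (18,8,-23)  [lands on river]
river: ρ → (-23,38,3)
river: ρ → (3,40,-10)
river: ρ → (-10,40,3)
river: ρ → (3,38,-23)
river: ρ → (-23,8,18)
river: ρ → (18,28,-13)
river: ρ → (-13,24,22)
river: ρ → (22,20,-15)
river: ρ → (-15,40,2)
river: ρ → (2,40,-15)
river: ρ → (-15,20,22)
river: ρ → (22,24,-13)
river: ρ → (-13,28,18)
ρ-cycle length = 14 (tail of 1 descent step not counted)

14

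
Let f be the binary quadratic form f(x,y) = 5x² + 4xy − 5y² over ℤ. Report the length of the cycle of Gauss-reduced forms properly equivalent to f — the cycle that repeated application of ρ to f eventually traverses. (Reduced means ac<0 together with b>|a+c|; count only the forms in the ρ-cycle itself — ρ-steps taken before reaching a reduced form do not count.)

D = 116, ⌊√D⌋ = 10
river: ρ → (-5,6,4)
river: ρ → (4,10,-1)
river: ρ → (-1,10,4)
river: ρ → (4,6,-5)
river: ρ → (-5,4,5)
river: ρ → (5,6,-4)
river: ρ → (-4,10,1)
river: ρ → (1,10,-4)
river: ρ → (-4,6,5)
river: ρ → (5,4,-5)
ρ-cycle length = 10 (tail of 0 descent steps not counted)

10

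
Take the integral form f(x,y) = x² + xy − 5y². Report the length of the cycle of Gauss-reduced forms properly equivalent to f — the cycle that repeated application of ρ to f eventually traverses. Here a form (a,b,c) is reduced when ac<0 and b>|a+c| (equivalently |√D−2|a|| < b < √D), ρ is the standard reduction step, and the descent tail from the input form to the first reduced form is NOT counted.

D = 21, ⌊√D⌋ = 4
descent: ρ → (-5,-1,1)
descent: ρ → (1,3,-3)  [lands on river]
river: ρ → (-3,3,1)
ρ-cycle length = 2 (tail of 2 descent steps not counted)

2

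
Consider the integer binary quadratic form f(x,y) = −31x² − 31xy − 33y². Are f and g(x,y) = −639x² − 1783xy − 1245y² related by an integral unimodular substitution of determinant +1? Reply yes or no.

D₁ = -3131, D₂ = -3131
f is negative-definite; reduce −f:
−f: reduced (well bottom): (31,31,33) with a≤c, −a<b≤a
flip sign back: reduced form of f is (-31,-31,-33)
g is negative-definite; reduce −g:
−g: translate: b→505 (≡1783 mod 1278), so (639,1783,1245)→(639,505,101)
−g: flip: (639,505,101)→(101,-505,639)
−g: translate: b→101 (≡-505 mod 202), so (101,-505,639)→(101,101,33)
−g: flip: (101,101,33)→(33,-101,101)
−g: translate: b→31 (≡-101 mod 66), so (33,-101,101)→(33,31,31)
−g: flip: (33,31,31)→(31,-31,33)
−g: translate: b→31 (≡-31 mod 62), so (31,-31,33)→(31,31,33)
−g: reduced (well bottom): (31,31,33) with a≤c, −a<b≤a
flip sign back: reduced form of g is (-31,-31,-33)
reduced forms (-31, -31, -33) vs (-31, -31, -33) ⇒ equivalent

yes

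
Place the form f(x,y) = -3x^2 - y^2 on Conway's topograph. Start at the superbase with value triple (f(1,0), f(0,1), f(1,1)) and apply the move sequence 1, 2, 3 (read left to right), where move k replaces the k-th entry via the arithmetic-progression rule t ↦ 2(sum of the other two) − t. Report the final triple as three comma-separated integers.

start (-3,-1,-4) = (f(1,0),f(0,1),f(1,1))
replace slot 1: 2·((-1)+(-4)) − (-3) = -7 → (-7,-1,-4)
replace slot 2: 2·((-7)+(-4)) − (-1) = -21 → (-7,-21,-4)
replace slot 3: 2·((-7)+(-21)) − (-4) = -52 → (-7,-21,-52)

-7,-21,-52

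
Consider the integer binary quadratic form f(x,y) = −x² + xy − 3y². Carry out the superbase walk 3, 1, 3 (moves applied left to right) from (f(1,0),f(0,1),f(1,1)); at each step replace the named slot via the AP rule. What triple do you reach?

start (-1,-3,-3) = (f(1,0),f(0,1),f(1,1))
replace slot 3: 2·((-1)+(-3)) − (-3) = -5 → (-1,-3,-5)
replace slot 1: 2·((-3)+(-5)) − (-1) = -15 → (-15,-3,-5)
replace slot 3: 2·((-15)+(-3)) − (-5) = -31 → (-15,-3,-31)

-15,-3,-31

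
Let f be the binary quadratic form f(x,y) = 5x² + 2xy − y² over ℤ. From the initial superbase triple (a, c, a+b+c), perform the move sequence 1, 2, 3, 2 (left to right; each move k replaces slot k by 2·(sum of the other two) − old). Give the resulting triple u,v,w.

start (5,-1,6) = (f(1,0),f(0,1),f(1,1))
replace slot 1: 2·((-1)+6) − 5 = 5 → (5,-1,6)
replace slot 2: 2·(5+6) − (-1) = 23 → (5,23,6)
replace slot 3: 2·(5+23) − 6 = 50 → (5,23,50)
replace slot 2: 2·(5+50) − 23 = 87 → (5,87,50)

5,87,50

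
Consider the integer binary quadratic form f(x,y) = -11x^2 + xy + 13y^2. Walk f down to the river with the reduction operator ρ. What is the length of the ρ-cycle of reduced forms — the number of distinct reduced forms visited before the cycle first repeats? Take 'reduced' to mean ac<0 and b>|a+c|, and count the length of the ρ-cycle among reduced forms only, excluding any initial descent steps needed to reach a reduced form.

D = 573, ⌊√D⌋ = 23
descent: ρ → (13,-1,-11)
descent: ρ → (-11,23,1)  [lands on river]
river: ρ → (1,23,-11)
river: ρ → (-11,21,3)
river: ρ → (3,21,-11)
ρ-cycle length = 4 (tail of 2 descent steps not counted)

4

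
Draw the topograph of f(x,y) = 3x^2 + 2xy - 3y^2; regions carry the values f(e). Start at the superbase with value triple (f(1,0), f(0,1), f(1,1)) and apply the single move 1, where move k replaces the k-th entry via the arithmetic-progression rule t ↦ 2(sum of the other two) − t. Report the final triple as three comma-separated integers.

start (3,-3,2) = (f(1,0),f(0,1),f(1,1))
replace slot 1: 2·((-3)+2) − 3 = -5 → (-5,-3,2)

-5,-3,2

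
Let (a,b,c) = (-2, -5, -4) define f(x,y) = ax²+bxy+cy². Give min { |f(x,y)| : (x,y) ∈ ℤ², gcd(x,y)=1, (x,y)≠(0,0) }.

translate: b→1 (≡5 mod 4), so (2,5,4)→(2,1,1)
flip: (2,1,1)→(1,-1,2)
translate: b→1 (≡-1 mod 2), so (1,-1,2)→(1,1,2)
reduced (well bottom): (1,1,2) with a≤c, −a<b≤a
well minimum |f| = |-1| = 1 (negative-definite)

1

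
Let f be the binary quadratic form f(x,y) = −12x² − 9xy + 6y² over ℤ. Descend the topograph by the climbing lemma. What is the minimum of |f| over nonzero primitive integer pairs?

descent: ρ → (6,9,-12)  [lands on river]
river: ρ → (-12,15,3)
river: ρ → (3,15,-12)
river: ρ → (-12,9,6)
river: ρ → (6,15,-6)
river: ρ → (-6,9,12)
river: ρ → (12,15,-3)
river: ρ → (-3,15,12)
river: ρ → (12,9,-6)
river: ρ → (-6,15,6)
closes: descent 1, river 10
min |a| on river = 3

3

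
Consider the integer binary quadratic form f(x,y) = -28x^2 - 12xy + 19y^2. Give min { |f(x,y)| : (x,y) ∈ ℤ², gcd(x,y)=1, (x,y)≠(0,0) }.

descent: ρ → (19,12,-28)  [lands on river]
river: ρ → (-28,44,3)
river: ρ → (3,46,-13)
river: ρ → (-13,32,24)
river: ρ → (24,16,-21)
river: ρ → (-21,26,19)
closes: descent 1, river 6
min |a| on river = 3

3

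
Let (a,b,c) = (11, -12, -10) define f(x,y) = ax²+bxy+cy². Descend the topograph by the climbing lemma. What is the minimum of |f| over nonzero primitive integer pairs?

descent: ρ → (-10,12,11)  [lands on river]
river: ρ → (11,10,-11)
river: ρ → (-11,12,10)
river: ρ → (10,8,-13)
river: ρ → (-13,18,5)
river: ρ → (5,22,-5)
river: ρ → (-5,18,13)
river: ρ → (13,8,-10)
closes: descent 1, river 8
min |a| on river = 5

5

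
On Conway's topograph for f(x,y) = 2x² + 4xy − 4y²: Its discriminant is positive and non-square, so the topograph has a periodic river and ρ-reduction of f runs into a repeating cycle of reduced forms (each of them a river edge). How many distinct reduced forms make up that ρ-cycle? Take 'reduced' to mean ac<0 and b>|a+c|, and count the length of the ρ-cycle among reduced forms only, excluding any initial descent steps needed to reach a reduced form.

D = 48, ⌊√D⌋ = 6
river: ρ → (-4,4,2)
river: ρ → (2,4,-4)
ρ-cycle length = 2 (tail of 0 descent steps not counted)

2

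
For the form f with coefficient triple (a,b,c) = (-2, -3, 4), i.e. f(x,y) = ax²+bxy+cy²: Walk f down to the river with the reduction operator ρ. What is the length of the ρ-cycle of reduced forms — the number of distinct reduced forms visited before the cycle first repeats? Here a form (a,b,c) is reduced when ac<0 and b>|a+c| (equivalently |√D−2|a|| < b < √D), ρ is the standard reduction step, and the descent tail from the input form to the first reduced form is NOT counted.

D = 41, ⌊√D⌋ = 6
descent: ρ → (4,3,-2)  [lands on river]
river: ρ → (-2,5,2)
river: ρ → (2,3,-4)
river: ρ → (-4,5,1)
river: ρ → (1,5,-4)
river: ρ → (-4,3,2)
river: ρ → (2,5,-2)
river: ρ → (-2,3,4)
river: ρ → (4,5,-1)
river: ρ → (-1,5,4)
ρ-cycle length = 10 (tail of 1 descent step not counted)

10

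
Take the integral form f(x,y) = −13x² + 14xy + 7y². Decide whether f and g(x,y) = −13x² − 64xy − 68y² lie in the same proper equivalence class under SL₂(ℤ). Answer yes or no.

D₁ = 560, D₂ = 560
river cycle of f (length 6): (7, 14, -13), (-13, 12, 8), (8, 20, -5), (-5, 20, 8), (8, 12, -13), (-13, 14, 7)
river cycle of g (length 6): (-13, 14, 7), (7, 14, -13), (-13, 12, 8), (8, 20, -5), (-5, 20, 8), (8, 12, -13)
cycles coincide ⇒ equivalent

yes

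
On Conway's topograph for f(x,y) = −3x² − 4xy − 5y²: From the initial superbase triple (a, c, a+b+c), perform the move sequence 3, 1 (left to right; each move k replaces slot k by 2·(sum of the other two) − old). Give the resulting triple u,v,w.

start (-3,-5,-12) = (f(1,0),f(0,1),f(1,1))
replace slot 3: 2·((-3)+(-5)) − (-12) = -4 → (-3,-5,-4)
replace slot 1: 2·((-5)+(-4)) − (-3) = -15 → (-15,-5,-4)

-15,-5,-4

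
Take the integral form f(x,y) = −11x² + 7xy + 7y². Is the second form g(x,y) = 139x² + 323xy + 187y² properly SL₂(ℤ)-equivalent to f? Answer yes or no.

D₁ = 357, D₂ = 357
river cycle of f (length 4): (7, 7, -11), (-11, 15, 3), (3, 15, -11), (-11, 7, 7)
river cycle of g (length 4): (3, 15, -11), (-11, 7, 7), (7, 7, -11), (-11, 15, 3)
cycles coincide ⇒ equivalent

yes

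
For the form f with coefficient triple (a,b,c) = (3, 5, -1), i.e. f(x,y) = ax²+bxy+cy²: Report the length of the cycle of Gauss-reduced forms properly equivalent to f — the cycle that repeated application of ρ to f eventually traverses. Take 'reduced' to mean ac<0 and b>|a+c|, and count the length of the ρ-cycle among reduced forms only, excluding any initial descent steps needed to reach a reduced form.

D = 37, ⌊√D⌋ = 6
river: ρ → (-1,5,3)
river: ρ → (3,1,-3)
river: ρ → (-3,5,1)
river: ρ → (1,5,-3)
river: ρ → (-3,1,3)
river: ρ → (3,5,-1)
ρ-cycle length = 6 (tail of 0 descent steps not counted)

6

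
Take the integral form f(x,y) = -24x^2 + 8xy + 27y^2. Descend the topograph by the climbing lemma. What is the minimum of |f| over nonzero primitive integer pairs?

river: ρ → (27,46,-5)
river: ρ → (-5,44,36)
river: ρ → (36,28,-13)
river: ρ → (-13,50,3)
river: ρ → (3,46,-45)
river: ρ → (-45,44,4)
river: ρ → (4,44,-45)
river: ρ → (-45,46,3)
river: ρ → (3,50,-13)
river: ρ → (-13,28,36)
river: ρ → (36,44,-5)
river: ρ → (-5,46,27)
river: ρ → (27,8,-24)
river: ρ → (-24,40,11)
river: ρ → (11,48,-8)
river: ρ → (-8,48,11)
river: ρ → (11,40,-24)
river: ρ → (-24,8,27)
closes: descent 0, river 18
min |a| on river = 3

3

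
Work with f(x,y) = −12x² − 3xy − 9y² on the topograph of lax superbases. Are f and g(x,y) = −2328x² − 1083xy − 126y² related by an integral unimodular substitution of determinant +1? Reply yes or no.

D₁ = -423, D₂ = -423
f is negative-definite; reduce −f:
−f: flip: (12,3,9)→(9,-3,12)
−f: reduced (well bottom): (9,-3,12) with a≤c, −a<b≤a
flip sign back: reduced form of f is (-9,3,-12)
g is negative-definite; reduce −g:
−g: flip: (2328,1083,126)→(126,-1083,2328)
−g: translate: b→-75 (≡-1083 mod 252), so (126,-1083,2328)→(126,-75,12)
−g: flip: (126,-75,12)→(12,75,126)
−g: translate: b→3 (≡75 mod 24), so (12,75,126)→(12,3,9)
−g: flip: (12,3,9)→(9,-3,12)
−g: reduced (well bottom): (9,-3,12) with a≤c, −a<b≤a
flip sign back: reduced form of g is (-9,3,-12)
reduced forms (-9, 3, -12) vs (-9, 3, -12) ⇒ equivalent

yes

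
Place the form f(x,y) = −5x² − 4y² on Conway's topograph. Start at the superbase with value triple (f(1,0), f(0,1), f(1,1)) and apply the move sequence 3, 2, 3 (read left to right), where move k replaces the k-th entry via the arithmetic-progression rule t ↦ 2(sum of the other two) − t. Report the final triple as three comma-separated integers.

start (-5,-4,-9) = (f(1,0),f(0,1),f(1,1))
replace slot 3: 2·((-5)+(-4)) − (-9) = -9 → (-5,-4,-9)
replace slot 2: 2·((-5)+(-9)) − (-4) = -24 → (-5,-24,-9)
replace slot 3: 2·((-5)+(-24)) − (-9) = -49 → (-5,-24,-49)

-5,-24,-49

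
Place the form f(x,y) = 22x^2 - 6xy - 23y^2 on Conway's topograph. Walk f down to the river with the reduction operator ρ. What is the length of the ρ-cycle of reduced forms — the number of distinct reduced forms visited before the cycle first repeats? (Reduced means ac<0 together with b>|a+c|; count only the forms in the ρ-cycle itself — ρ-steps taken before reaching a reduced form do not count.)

D = 2060, ⌊√D⌋ = 45
descent: ρ → (-23,6,22)  [lands on river]
river: ρ → (22,38,-7)
river: ρ → (-7,32,37)
river: ρ → (37,42,-2)
river: ρ → (-2,42,37)
river: ρ → (37,32,-7)
river: ρ → (-7,38,22)
river: ρ → (22,6,-23)
river: ρ → (-23,40,5)
river: ρ → (5,40,-23)
ρ-cycle length = 10 (tail of 1 descent step not counted)

10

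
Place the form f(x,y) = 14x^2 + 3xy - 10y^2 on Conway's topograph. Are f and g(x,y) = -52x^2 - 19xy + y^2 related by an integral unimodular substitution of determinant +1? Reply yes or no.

D₁ = 569, D₂ = 569
river cycle of f (length 42): (-10, 17, 7), (7, 11, -16), (-16, 21, 2), (2, 23, -5), (-5, 17, 14), (14, 11, -8), (-8, 21, 4), (4, 19, -13), (-13, 7, 10), (10, 13, -10), … (32 more)
river cycle of g (length 42): (1, 23, -10), (-10, 17, 7), (7, 11, -16), (-16, 21, 2), (2, 23, -5), (-5, 17, 14), (14, 11, -8), (-8, 21, 4), (4, 19, -13), (-13, 7, 10), … (32 more)
cycles coincide ⇒ equivalent

yes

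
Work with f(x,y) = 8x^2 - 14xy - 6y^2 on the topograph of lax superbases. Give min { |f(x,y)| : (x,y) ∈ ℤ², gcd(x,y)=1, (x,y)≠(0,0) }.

descent: ρ → (-6,14,8)  [lands on river]
river: ρ → (8,18,-2)
river: ρ → (-2,18,8)
river: ρ → (8,14,-6)
river: ρ → (-6,10,12)
river: ρ → (12,14,-4)
river: ρ → (-4,18,4)
river: ρ → (4,14,-12)
river: ρ → (-12,10,6)
river: ρ → (6,14,-8)
river: ρ → (-8,18,2)
river: ρ → (2,18,-8)
river: ρ → (-8,14,6)
river: ρ → (6,10,-12)
river: ρ → (-12,14,4)
river: ρ → (4,18,-4)
river: ρ → (-4,14,12)
river: ρ → (12,10,-6)
closes: descent 1, river 18
min |a| on river = 2

2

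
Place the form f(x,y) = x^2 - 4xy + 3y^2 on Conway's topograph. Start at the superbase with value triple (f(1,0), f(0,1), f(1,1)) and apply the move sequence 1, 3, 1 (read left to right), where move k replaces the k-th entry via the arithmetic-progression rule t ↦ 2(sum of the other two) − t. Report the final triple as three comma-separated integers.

start (1,3,0) = (f(1,0),f(0,1),f(1,1))
replace slot 1: 2·(3+0) − 1 = 5 → (5,3,0)
replace slot 3: 2·(5+3) − 0 = 16 → (5,3,16)
replace slot 1: 2·(3+16) − 5 = 33 → (33,3,16)

33,3,16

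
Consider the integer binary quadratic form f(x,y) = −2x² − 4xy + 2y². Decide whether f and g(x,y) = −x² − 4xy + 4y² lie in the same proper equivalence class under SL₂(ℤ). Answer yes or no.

D₁ = 32, D₂ = 32
river cycle of f (length 2): (2, 4, -2), (-2, 4, 2)
river cycle of g (length 2): (4, 4, -1), (-1, 4, 4)
cycles differ ⇒ inequivalent

no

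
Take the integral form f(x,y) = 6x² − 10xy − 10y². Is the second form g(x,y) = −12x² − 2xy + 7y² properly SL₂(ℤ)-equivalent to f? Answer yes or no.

D₁ = 340, D₂ = 340
river cycle of f (length 6): (-10, 10, 6), (6, 14, -6), (-6, 10, 10), (10, 10, -6), (-6, 14, 6), (6, 10, -10)
river cycle of g (length 14): (7, 16, -3), (-3, 14, 12), (12, 10, -5), (-5, 10, 12), (12, 14, -3), (-3, 16, 7), (7, 12, -7), (-7, 16, 3), (3, 14, -12), (-12, 10, 5), … (4 more)
cycles differ ⇒ inequivalent

no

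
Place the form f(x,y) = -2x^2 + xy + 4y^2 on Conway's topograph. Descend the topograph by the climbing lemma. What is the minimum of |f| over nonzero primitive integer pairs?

descent: ρ → (4,-1,-2)
descent: ρ → (-2,5,1)  [lands on river]
river: ρ → (1,5,-2)
river: ρ → (-2,3,3)
river: ρ → (3,3,-2)
closes: descent 2, river 4
min |a| on river = 1

1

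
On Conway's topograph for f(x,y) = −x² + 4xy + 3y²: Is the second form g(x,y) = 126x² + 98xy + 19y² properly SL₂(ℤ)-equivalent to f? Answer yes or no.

D₁ = 28, D₂ = 28
river cycle of f (length 4): (3, 2, -2), (-2, 2, 3), (3, 4, -1), (-1, 4, 3)
river cycle of g (length 4): (3, 2, -2), (-2, 2, 3), (3, 4, -1), (-1, 4, 3)
cycles coincide ⇒ equivalent

yes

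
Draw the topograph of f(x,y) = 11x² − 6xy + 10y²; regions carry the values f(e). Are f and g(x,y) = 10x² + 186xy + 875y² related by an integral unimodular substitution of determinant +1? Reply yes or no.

D₁ = -404, D₂ = -404
f: flip: (11,-6,10)→(10,6,11)
f: reduced (well bottom): (10,6,11) with a≤c, −a<b≤a
g: translate: b→6 (≡186 mod 20), so (10,186,875)→(10,6,11)
g: reduced (well bottom): (10,6,11) with a≤c, −a<b≤a
reduced forms (10, 6, 11) vs (10, 6, 11) ⇒ equivalent

yes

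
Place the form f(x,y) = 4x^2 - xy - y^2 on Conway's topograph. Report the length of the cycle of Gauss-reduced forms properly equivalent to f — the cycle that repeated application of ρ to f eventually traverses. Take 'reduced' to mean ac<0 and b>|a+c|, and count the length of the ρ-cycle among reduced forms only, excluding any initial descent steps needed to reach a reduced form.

D = 17, ⌊√D⌋ = 4
descent: ρ → (-1,3,2)  [lands on river]
river: ρ → (2,1,-2)
river: ρ → (-2,3,1)
river: ρ → (1,3,-2)
river: ρ → (-2,1,2)
river: ρ → (2,3,-1)
ρ-cycle length = 6 (tail of 1 descent step not counted)

6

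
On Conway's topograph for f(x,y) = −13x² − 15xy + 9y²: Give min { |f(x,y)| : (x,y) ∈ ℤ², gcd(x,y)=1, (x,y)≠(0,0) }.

descent: ρ → (9,15,-13)  [lands on river]
river: ρ → (-13,11,11)
river: ρ → (11,11,-13)
river: ρ → (-13,15,9)
river: ρ → (9,21,-7)
river: ρ → (-7,21,9)
closes: descent 1, river 6
min |a| on river = 7

7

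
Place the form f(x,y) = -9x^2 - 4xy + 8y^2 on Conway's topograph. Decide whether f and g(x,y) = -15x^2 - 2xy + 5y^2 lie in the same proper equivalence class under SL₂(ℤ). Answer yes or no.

D₁ = 304, D₂ = 304
river cycle of f (length 12): (8, 4, -9), (-9, 14, 3), (3, 16, -4), (-4, 16, 3), (3, 14, -9), (-9, 4, 8), (8, 12, -5), (-5, 8, 12), (12, 16, -1), (-1, 16, 12), … (2 more)
river cycle of g (length 12): (5, 12, -8), (-8, 4, 9), (9, 14, -3), (-3, 16, 4), (4, 16, -3), (-3, 14, 9), (9, 4, -8), (-8, 12, 5), (5, 8, -12), (-12, 16, 1), … (2 more)
cycles differ ⇒ inequivalent

no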